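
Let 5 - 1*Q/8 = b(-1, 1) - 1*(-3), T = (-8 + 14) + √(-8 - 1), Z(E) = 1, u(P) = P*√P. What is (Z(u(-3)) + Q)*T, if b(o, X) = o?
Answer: 150 + 75*I ≈ 150.0 + 75.0*I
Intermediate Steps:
u(P) = P^(3/2)
T = 6 + 3*I (T = 6 + √(-9) = 6 + 3*I ≈ 6.0 + 3.0*I)
Q = 24 (Q = 40 - 8*(-1 - 1*(-3)) = 40 - 8*(-1 + 3) = 40 - 8*2 = 40 - 16 = 24)
(Z(u(-3)) + Q)*T = (1 + 24)*(6 + 3*I) = 25*(6 + 3*I) = 150 + 75*I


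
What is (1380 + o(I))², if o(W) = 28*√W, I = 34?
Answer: 1931056 + 77280*√34 ≈ 2.3817e+6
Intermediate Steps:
(1380 + o(I))² = (1380 + 28*√34)²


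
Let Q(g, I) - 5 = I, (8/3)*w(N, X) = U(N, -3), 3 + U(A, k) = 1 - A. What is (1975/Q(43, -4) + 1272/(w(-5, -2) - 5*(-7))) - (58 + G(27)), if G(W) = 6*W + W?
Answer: 509568/289 ≈ 1763.2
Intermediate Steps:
U(A, k) = -2 - A (U(A, k) = -3 + (1 - A) = -2 - A)
w(N, X) = -3/4 - 3*N/8 (w(N, X) = 3*(-2 - N)/8 = -3/4 - 3*N/8)
G(W) = 7*W
Q(g, I) = 5 + I
(1975/Q(43, -4) + 1272/(w(-5, -2) - 5*(-7))) - (58 + G(27)) = (1975/(5 - 4) + 1272/((-3/4 - 3/8*(-5)) - 5*(-7))) - (58 + 7*27) = (1975/1 + 1272/((-3/4 + 15/8) + 35)) - (58 + 189) = (1975*1 + 1272/(9/8 + 35)) - 1*247 = (1975 + 1272/(289/8)) - 247 = (1975 + 1272*(8/289)) - 247 = (1975 + 10176/289) - 247 = 580951/289 - 247 = 509568/289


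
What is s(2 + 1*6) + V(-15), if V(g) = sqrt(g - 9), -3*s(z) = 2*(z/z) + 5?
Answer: -7/3 + 2*I*sqrt(6) ≈ -2.3333 + 4.899*I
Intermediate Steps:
s(z) = -7/3 (s(z) = -(2*(z/z) + 5)/3 = -(2*1 + 5)/3 = -(2 + 5)/3 = -1/3*7 = -7/3)
V(g) = sqrt(-9 + g)
s(2 + 1*6) + V(-15) = -7/3 + sqrt(-9 - 15) = -7/3 + sqrt(-24) = -7/3 + 2*I*sqrt(6)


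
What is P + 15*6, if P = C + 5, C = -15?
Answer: 80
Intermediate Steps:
P = -10 (P = -15 + 5 = -10)
P + 15*6 = -10 + 15*6 = -10 + 90 = 80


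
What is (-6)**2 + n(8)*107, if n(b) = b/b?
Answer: 143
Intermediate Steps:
n(b) = 1
(-6)**2 + n(8)*107 = (-6)**2 + 1*107 = 36 + 107 = 143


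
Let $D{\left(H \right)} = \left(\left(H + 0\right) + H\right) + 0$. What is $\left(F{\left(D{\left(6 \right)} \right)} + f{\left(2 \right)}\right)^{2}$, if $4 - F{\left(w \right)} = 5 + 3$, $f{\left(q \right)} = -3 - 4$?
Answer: $121$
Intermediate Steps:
$f{\left(q \right)} = -7$ ($f{\left(q \right)} = -3 - 4 = -7$)
$D{\left(H \right)} = 2 H$ ($D{\left(H \right)} = \left(H + H\right) + 0 = 2 H + 0 = 2 H$)
$F{\left(w \right)} = -4$ ($F{\left(w \right)} = 4 - \left(5 + 3\right) = 4 - 8 = -4$)
$\left(F{\left(D{\left(6 \right)} \right)} + f{\left(2 \right)}\right)^{2} = \left(-4 - 7\right)^{2} = \left(-11\right)^{2} = 121$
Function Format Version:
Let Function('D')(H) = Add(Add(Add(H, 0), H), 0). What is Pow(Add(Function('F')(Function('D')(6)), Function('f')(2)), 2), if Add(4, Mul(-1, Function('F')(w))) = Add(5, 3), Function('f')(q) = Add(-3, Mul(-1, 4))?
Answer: 121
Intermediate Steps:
Function('f')(q) = -7 (Function('f')(q) = Add(-3, -4) = -7)
Function('D')(H) = Mul(2, H) (Function('D')(H) = Add(Add(H, H), 0) = Add(Mul(2, H), 0) = Mul(2, H))
Function('F')(w) = -4 (Function('F')(w) = Add(4, Mul(-1, Add(5, 3))) = Add(4, Mul(-1, 8)) = Add(4, -8) = -4)
Pow(Add(Function('F')(Function('D')(6)), Function('f')(2)), 2) = Pow(Add(-4, -7), 2) = Pow(-11, 2) = 121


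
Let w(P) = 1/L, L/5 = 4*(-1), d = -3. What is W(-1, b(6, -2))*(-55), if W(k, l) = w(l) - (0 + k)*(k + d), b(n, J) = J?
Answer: 891/4 ≈ 222.75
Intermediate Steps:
L = -20 (L = 5*(4*(-1)) = 5*(-4) = -20)
w(P) = -1/20 (w(P) = 1/(-20) = -1/20)
W(k, l) = -1/20 - k*(-3 + k) (W(k, l) = -1/20 - (0 + k)*(k - 3) = -1/20 - k*(-3 + k))
W(-1, b(6, -2))*(-55) = (-1/20 - 1*(-1)² + 3*(-1))*(-55) = (-1/20 - 1*1 - 3)*(-55) = (-1/20 - 1 - 3)*(-55) = -81/20*(-55) = 891/4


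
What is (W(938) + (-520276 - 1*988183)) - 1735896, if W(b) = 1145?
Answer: -3243210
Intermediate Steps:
(W(938) + (-520276 - 1*988183)) - 1735896 = (1145 + (-520276 - 1*988183)) - 1735896 = (1145 + (-520276 - 988183)) - 1735896 = (1145 - 1508459) - 1735896 = -1507314 - 1735896 = -3243210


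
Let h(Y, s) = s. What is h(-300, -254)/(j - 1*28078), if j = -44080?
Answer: 127/36079 ≈ 0.0035201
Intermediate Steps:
h(-300, -254)/(j - 1*28078) = -254/(-44080 - 1*28078) = -254/(-44080 - 28078) = -254/(-72158) = -254*(-1/72158) = 127/36079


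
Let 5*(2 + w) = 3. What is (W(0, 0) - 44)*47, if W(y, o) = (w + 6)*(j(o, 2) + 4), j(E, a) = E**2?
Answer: -6016/5 ≈ -1203.2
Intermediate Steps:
w = -7/5 (w = -2 + (1/5)*3 = -2 + 3/5 = -7/5 ≈ -1.4000)
W(y, o) = 92/5 + 23*o**2/5 (W(y, o) = (-7/5 + 6)*(o**2 + 4) = 23*(4 + o**2)/5 = 92/5 + 23*o**2/5)
(W(0, 0) - 44)*47 = ((92/5 + (23/5)*0**2) - 44)*47 = ((92/5 + (23/5)*0) - 44)*47 = ((92/5 + 0) - 44)*47 = (92/5 - 44)*47 = -128/5*47 = -6016/5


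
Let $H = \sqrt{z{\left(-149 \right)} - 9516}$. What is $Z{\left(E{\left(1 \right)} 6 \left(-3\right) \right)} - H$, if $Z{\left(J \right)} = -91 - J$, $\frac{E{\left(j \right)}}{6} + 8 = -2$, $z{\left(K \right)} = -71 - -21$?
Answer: $-1171 - i \sqrt{9566} \approx -1171.0 - 97.806 i$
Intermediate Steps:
$z{\left(K \right)} = -50$ ($z{\left(K \right)} = -71 + 21 = -50$)
$E{\left(j \right)} = -60$ ($E{\left(j \right)} = -48 + 6 \left(-2\right) = -48 - 12 = -60$)
$H = i \sqrt{9566}$ ($H = \sqrt{-50 - 9516} = \sqrt{-9566} = i \sqrt{9566} \approx 97.806 i$)
$Z{\left(E{\left(1 \right)} 6 \left(-3\right) \right)} - H = \left(-91 - \left(-60\right) 6 \left(-3\right)\right) - i \sqrt{9566} = \left(-91 - \left(-360\right) \left(-3\right)\right) - i \sqrt{9566} = \left(-91 - 1080\right) - i \sqrt{9566} = -1171 - i \sqrt{9566}$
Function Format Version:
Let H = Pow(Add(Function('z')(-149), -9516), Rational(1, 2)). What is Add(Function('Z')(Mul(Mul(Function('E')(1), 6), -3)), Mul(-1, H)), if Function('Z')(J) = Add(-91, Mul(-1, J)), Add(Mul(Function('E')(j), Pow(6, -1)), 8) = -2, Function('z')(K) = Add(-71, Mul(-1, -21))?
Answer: Add(-1171, Mul(-1, I, Pow(9566, Rational(1, 2)))) ≈ Add(-1171.0, Mul(-97.806, I))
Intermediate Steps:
Function('z')(K) = -50 (Function('z')(K) = Add(-71, 21) = -50)
Function('E')(j) = -60 (Function('E')(j) = Add(-48, Mul(6, -2)) = Add(-48, -12) = -60)
H = Mul(I, Pow(9566, Rational(1, 2))) (H = Pow(Add(-50, -9516), Rational(1, 2)) = Pow(-9566, Rational(1, 2)) = Mul(I, Pow(9566, Rational(1, 2))) ≈ Mul(97.806, I))
Add(Function('Z')(Mul(Mul(Function('E')(1), 6), -3)), Mul(-1, H)) = Add(Add(-91, Mul(-1, Mul(Mul(-60, 6), -3))), Mul(-1, Mul(I, Pow(9566, Rational(1, 2))))) = Add(Add(-91, Mul(-1, Mul(-360, -3))), Mul(-1, I, Pow(9566, Rational(1, 2)))) = Add(Add(-91, Mul(-1, 1080)), Mul(-1, I, Pow(9566, Rational(1, 2)))) = Add(Add(-91, -1080), Mul(-1, I, Pow(9566, Rational(1, 2)))) = Add(-1171, Mul(-1, I, Pow(9566, Rational(1, 2))))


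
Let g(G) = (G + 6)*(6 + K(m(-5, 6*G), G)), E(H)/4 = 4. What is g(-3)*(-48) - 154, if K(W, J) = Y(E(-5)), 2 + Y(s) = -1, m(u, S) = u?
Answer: -586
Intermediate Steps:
E(H) = 16 (E(H) = 4*4 = 16)
Y(s) = -3 (Y(s) = -2 - 1 = -3)
K(W, J) = -3
g(G) = 18 + 3*G (g(G) = (G + 6)*(6 - 3) = (6 + G)*3 = 18 + 3*G)
g(-3)*(-48) - 154 = (18 + 3*(-3))*(-48) - 154 = (18 - 9)*(-48) - 154 = 9*(-48) - 154 = -432 - 154 = -586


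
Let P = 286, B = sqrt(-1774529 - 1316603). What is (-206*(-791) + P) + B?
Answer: 163232 + 2*I*sqrt(772783) ≈ 1.6323e+5 + 1758.2*I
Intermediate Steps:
B = 2*I*sqrt(772783) (B = sqrt(-3091132) = 2*I*sqrt(772783) ≈ 1758.2*I)
(-206*(-791) + P) + B = (-206*(-791) + 286) + 2*I*sqrt(772783) = (162946 + 286) + 2*I*sqrt(772783) = 163232 + 2*I*sqrt(772783)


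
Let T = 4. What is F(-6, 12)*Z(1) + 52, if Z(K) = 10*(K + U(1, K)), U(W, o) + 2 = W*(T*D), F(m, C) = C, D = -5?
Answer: -2468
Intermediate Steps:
U(W, o) = -2 - 20*W (U(W, o) = -2 + W*(4*(-5)) = -2 + W*(-20) = -2 - 20*W)
Z(K) = -220 + 10*K (Z(K) = 10*(K + (-2 - 20*1)) = 10*(K + (-2 - 20)) = 10*(K - 22) = 10*(-22 + K) = -220 + 10*K)
F(-6, 12)*Z(1) + 52 = 12*(-220 + 10*1) + 52 = 12*(-220 + 10) + 52 = 12*(-210) + 52 = -2520 + 52 = -2468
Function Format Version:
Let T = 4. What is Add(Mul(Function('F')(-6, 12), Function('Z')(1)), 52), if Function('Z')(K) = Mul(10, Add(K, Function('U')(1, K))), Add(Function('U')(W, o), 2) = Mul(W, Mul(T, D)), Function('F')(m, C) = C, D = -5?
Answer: -2468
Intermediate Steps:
Function('U')(W, o) = Add(-2, Mul(-20, W)) (Function('U')(W, o) = Add(-2, Mul(W, Mul(4, -5))) = Add(-2, Mul(W, -20)) = Add(-2, Mul(-20, W)))
Function('Z')(K) = Add(-220, Mul(10, K)) (Function('Z')(K) = Mul(10, Add(K, Add(-2, Mul(-20, 1)))) = Mul(10, Add(K, Add(-2, -20))) = Mul(10, Add(K, -22)) = Mul(10, Add(-22, K)) = Add(-220, Mul(10, K)))
Add(Mul(Function('F')(-6, 12), Function('Z')(1)), 52) = Add(Mul(12, Add(-220, Mul(10, 1))), 52) = Add(Mul(12, Add(-220, 10)), 52) = Add(Mul(12, -210), 52) = Add(-2520, 52) = -2468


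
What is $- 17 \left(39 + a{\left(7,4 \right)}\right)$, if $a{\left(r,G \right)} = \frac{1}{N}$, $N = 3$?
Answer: $- \frac{2006}{3} \approx -668.67$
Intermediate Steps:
$a{\left(r,G \right)} = \frac{1}{3}$
$- 17 \left(39 + a{\left(7,4 \right)}\right) = - 17 \left(39 + \frac{1}{3}\right) = \left(-17\right) \frac{118}{3} = - \frac{2006}{3}$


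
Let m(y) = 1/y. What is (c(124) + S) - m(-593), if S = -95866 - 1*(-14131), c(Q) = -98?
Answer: -48526968/593 ≈ -81833.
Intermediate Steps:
S = -81735 (S = -95866 + 14131 = -81735)
(c(124) + S) - m(-593) = (-98 - 81735) - 1/(-593) = -81833 - 1*(-1/593) = -81833 + 1/593 = -48526968/593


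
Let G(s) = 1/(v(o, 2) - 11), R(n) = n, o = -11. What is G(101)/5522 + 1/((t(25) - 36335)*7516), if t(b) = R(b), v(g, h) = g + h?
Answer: -682541/75349335556 ≈ -9.0583e-6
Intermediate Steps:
t(b) = b
G(s) = -1/20 (G(s) = 1/((-11 + 2) - 11) = 1/(-9 - 11) = 1/(-20) = -1/20)
G(101)/5522 + 1/((t(25) - 36335)*7516) = -1/20/5522 + 1/((25 - 36335)*7516) = -1/20*1/5522 + (1/7516)/(-36310) = -1/110440 - 1/36310*1/7516 = -1/110440 - 1/272905960 = -682541/75349335556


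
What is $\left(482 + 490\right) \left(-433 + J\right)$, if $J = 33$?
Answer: $-388800$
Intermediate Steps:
$\left(482 + 490\right) \left(-433 + J\right) = \left(482 + 490\right) \left(-433 + 33\right) = 972 \left(-400\right) = -388800$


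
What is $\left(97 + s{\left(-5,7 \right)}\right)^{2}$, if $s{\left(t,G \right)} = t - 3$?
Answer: $7921$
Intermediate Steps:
$s{\left(t,G \right)} = -3 + t$ ($s{\left(t,G \right)} = t - 3 = -3 + t$)
$\left(97 + s{\left(-5,7 \right)}\right)^{2} = \left(97 - 8\right)^{2} = 89^{2} = 7921$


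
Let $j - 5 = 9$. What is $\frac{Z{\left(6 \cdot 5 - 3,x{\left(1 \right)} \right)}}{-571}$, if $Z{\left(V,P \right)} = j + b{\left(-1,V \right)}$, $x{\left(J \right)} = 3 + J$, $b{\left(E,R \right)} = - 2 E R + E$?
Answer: $- \frac{67}{571} \approx -0.11734$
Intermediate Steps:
$b{\left(E,R \right)} = E - 2 E R$ ($b{\left(E,R \right)} = - 2 E R + E = E - 2 E R$)
$j = 14$ ($j = 5 + 9 = 14$)
$Z{\left(V,P \right)} = 13 + 2 V$ ($Z{\left(V,P \right)} = 14 - \left(1 - 2 V\right) = 14 + \left(-1 + 2 V\right) = 13 + 2 V$)
$\frac{Z{\left(6 \cdot 5 - 3,x{\left(1 \right)} \right)}}{-571} = \frac{13 + 2 \left(6 \cdot 5 - 3\right)}{-571} = \left(13 + 2 \left(30 - 3\right)\right) \left(- \frac{1}{571}\right) = \left(13 + 2 \cdot 27\right) \left(- \frac{1}{571}\right) = \left(13 + 54\right) \left(- \frac{1}{571}\right) = 67 \left(- \frac{1}{571}\right) = - \frac{67}{571}$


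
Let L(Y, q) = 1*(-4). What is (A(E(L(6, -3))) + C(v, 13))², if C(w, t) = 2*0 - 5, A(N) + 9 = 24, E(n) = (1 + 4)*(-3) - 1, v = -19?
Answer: 100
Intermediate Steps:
L(Y, q) = -4
E(n) = -16 (E(n) = 5*(-3) - 1 = -15 - 1 = -16)
A(N) = 15 (A(N) = -9 + 24 = 15)
C(w, t) = -5 (C(w, t) = 0 - 5 = -5)
(A(E(L(6, -3))) + C(v, 13))² = (15 - 5)² = 10² = 100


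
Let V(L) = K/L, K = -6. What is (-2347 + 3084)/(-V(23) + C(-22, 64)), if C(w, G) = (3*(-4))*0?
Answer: 16951/6 ≈ 2825.2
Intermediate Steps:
C(w, G) = 0 (C(w, G) = -12*0 = 0)
V(L) = -6/L
(-2347 + 3084)/(-V(23) + C(-22, 64)) = (-2347 + 3084)/(-(-6)/23 + 0) = 737/(-(-6)/23 + 0) = 737/(-1*(-6/23) + 0) = 737/(6/23 + 0) = 737/(6/23) = 737*(23/6) = 16951/6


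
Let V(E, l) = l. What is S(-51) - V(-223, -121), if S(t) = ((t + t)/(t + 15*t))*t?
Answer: 917/8 ≈ 114.63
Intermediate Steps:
S(t) = t/8 (S(t) = ((2*t)/((16*t)))*t = ((2*t)*(1/(16*t)))*t = t/8)
S(-51) - V(-223, -121) = (⅛)*(-51) - 1*(-121) = -51/8 + 121 = 917/8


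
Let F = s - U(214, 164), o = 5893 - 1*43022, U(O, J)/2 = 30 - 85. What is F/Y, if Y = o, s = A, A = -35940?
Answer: 35830/37129 ≈ 0.96501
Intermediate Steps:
U(O, J) = -110 (U(O, J) = 2*(30 - 85) = 2*(-55) = -110)
s = -35940
o = -37129 (o = 5893 - 43022 = -37129)
Y = -37129
F = -35830 (F = -35940 - 1*(-110) = -35940 + 110 = -35830)
F/Y = -35830/(-37129) = -35830*(-1/37129) = 35830/37129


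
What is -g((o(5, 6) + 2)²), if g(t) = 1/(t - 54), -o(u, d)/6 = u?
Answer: -1/730 ≈ -0.0013699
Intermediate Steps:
o(u, d) = -6*u
g(t) = 1/(-54 + t)
-g((o(5, 6) + 2)²) = -1/(-54 + (-6*5 + 2)²) = -1/(-54 + (-30 + 2)²) = -1/(-54 + (-28)²) = -1/(-54 + 784) = -1/730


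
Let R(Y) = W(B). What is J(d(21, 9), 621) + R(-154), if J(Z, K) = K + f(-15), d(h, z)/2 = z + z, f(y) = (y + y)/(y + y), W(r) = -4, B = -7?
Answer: 618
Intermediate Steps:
f(y) = 1 (f(y) = (2*y)/((2*y)) = (2*y)*(1/(2*y)) = 1)
d(h, z) = 4*z (d(h, z) = 2*(z + z) = 2*(2*z) = 4*z)
J(Z, K) = 1 + K (J(Z, K) = K + 1 = 1 + K)
R(Y) = -4
J(d(21, 9), 621) + R(-154) = (1 + 621) - 4 = 622 - 4 = 618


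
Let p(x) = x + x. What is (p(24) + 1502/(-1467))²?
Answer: 4749139396/2152089 ≈ 2206.8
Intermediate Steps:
p(x) = 2*x
(p(24) + 1502/(-1467))² = (2*24 + 1502/(-1467))² = (48 + 1502*(-1/1467))² = (48 - 1502/1467)² = (68914/1467)² = 4749139396/2152089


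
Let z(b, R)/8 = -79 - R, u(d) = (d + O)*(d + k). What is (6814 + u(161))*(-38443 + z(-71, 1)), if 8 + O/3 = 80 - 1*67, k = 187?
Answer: -2660067146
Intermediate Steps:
O = 15 (O = -24 + 3*(80 - 1*67) = -24 + 3*(80 - 67) = -24 + 3*13 = -24 + 39 = 15)
u(d) = (15 + d)*(187 + d) (u(d) = (d + 15)*(d + 187) = (15 + d)*(187 + d))
z(b, R) = -632 - 8*R (z(b, R) = 8*(-79 - R) = -632 - 8*R)
(6814 + u(161))*(-38443 + z(-71, 1)) = (6814 + (2805 + 161**2 + 202*161))*(-38443 + (-632 - 8*1)) = (6814 + (2805 + 25921 + 32522))*(-38443 + (-632 - 8)) = (6814 + 61248)*(-38443 - 640) = 68062*(-39083) = -2660067146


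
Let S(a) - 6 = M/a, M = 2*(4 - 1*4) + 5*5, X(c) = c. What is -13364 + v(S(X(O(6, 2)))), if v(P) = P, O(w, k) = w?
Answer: -80123/6 ≈ -13354.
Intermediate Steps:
M = 25 (M = 2*(4 - 4) + 25 = 2*0 + 25 = 0 + 25 = 25)
S(a) = 6 + 25/a
-13364 + v(S(X(O(6, 2)))) = -13364 + (6 + 25/6) = -13364 + 61/6 = -80123/6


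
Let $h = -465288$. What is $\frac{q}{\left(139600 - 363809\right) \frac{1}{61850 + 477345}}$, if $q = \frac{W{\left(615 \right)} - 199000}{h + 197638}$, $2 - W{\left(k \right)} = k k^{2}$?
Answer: $- \frac{25105714296947}{12001907770} \approx -2091.8$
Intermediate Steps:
$W{\left(k \right)} = 2 - k^{3}$ ($W{\left(k \right)} = 2 - k k^{2} = 2 - k^{3}$)
$q = \frac{232807373}{267650}$ ($q = \frac{\left(2 - 615^{3}\right) - 199000}{-465288 + 197638} = \frac{\left(2 - 232608375\right) - 199000}{-267650} = \left(\left(2 - 232608375\right) - 199000\right) \left(- \frac{1}{267650}\right) = \left(-232608373 - 199000\right) \left(- \frac{1}{267650}\right) = \left(-232807373\right) \left(- \frac{1}{267650}\right) = \frac{232807373}{267650} \approx 869.82$)
$\frac{q}{\left(139600 - 363809\right) \frac{1}{61850 + 477345}} = \frac{232807373}{267650 \frac{139600 - 363809}{61850 + 477345}} = \frac{232807373}{267650 \left(- \frac{224209}{539195}\right)} = \frac{232807373}{267650} \left(- \frac{539195}{224209}\right) = - \frac{25105714296947}{12001907770}$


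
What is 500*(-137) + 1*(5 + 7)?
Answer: -68488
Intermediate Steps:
500*(-137) + 1*(5 + 7) = -68500 + 1*12 = -68500 + 12 = -68488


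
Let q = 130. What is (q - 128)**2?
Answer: 4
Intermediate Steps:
(q - 128)**2 = (130 - 128)**2 = 2**2 = 4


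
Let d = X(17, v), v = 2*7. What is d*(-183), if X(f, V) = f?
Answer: -3111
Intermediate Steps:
v = 14
d = 17
d*(-183) = 17*(-183) = -3111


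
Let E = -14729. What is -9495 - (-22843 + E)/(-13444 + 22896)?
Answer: -22427292/2363 ≈ -9491.0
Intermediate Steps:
-9495 - (-22843 + E)/(-13444 + 22896) = -9495 - (-22843 - 14729)/(-13444 + 22896) = -9495 - (-37572)/9452 = -9495 - 1*(-9393/2363) = -9495 + 9393/2363 = -22427292/2363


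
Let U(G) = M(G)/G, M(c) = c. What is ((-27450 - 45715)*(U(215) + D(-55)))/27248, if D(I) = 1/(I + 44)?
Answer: -365825/149864 ≈ -2.4410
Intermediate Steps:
D(I) = 1/(44 + I)
U(G) = 1 (U(G) = G/G = 1)
((-27450 - 45715)*(U(215) + D(-55)))/27248 = ((-27450 - 45715)*(1 + 1/(44 - 55)))/27248 = -73165*(1 + 1/(-11))*(1/27248) = -73165*(1 - 1/11)*(1/27248) = -73165*10/11*(1/27248) = -731650/11*1/27248 = -365825/149864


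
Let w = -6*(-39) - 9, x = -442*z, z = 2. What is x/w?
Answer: -884/225 ≈ -3.9289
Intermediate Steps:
x = -884 (x = -442*2 = -884)
w = 225 (w = 234 - 9 = 225)
x/w = -884/225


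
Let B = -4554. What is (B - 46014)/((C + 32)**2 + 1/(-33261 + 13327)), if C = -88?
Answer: -1008022512/62513023 ≈ -16.125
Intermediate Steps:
(B - 46014)/((C + 32)**2 + 1/(-33261 + 13327)) = (-4554 - 46014)/((-88 + 32)**2 + 1/(-33261 + 13327)) = -50568/((-56)**2 + 1/(-19934)) = -50568/(3136 - 1/19934) = -50568/62513023/19934 = -50568*19934/62513023 = -1008022512/62513023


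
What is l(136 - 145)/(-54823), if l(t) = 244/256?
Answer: -61/3508672 ≈ -1.7385e-5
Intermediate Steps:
l(t) = 61/64 (l(t) = 244*(1/256) = 61/64)
l(136 - 145)/(-54823) = (61/64)/(-54823) = (61/64)*(-1/54823) = -61/3508672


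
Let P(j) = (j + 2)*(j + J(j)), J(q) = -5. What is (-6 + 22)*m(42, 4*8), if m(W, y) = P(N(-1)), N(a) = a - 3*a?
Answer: -192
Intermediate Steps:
N(a) = -2*a
P(j) = (-5 + j)*(2 + j) (P(j) = (j + 2)*(j - 5) = (2 + j)*(-5 + j) = (-5 + j)*(2 + j))
m(W, y) = -12 (m(W, y) = -10 + (-2*(-1))**2 - (-6)*(-1) = -10 + 2**2 - 3*2 = -10 + 4 - 6 = -12)
(-6 + 22)*m(42, 4*8) = (-6 + 22)*(-12) = 16*(-12) = -192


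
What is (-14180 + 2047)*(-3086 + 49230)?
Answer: -559865152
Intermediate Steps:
(-14180 + 2047)*(-3086 + 49230) = -12133*46144 = -559865152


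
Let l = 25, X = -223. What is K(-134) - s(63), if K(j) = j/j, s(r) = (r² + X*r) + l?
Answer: 10056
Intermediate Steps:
s(r) = 25 + r² - 223*r (s(r) = (r² - 223*r) + 25 = 25 + r² - 223*r)
K(j) = 1
K(-134) - s(63) = 1 - (25 + 63² - 223*63) = 1 - (25 + 3969 - 14049) = 1 - 1*(-10055) = 1 + 10055 = 10056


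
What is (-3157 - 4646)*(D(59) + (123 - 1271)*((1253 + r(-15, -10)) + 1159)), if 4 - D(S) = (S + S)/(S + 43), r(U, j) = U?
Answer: 21471929883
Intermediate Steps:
D(S) = 4 - 2*S/(43 + S) (D(S) = 4 - (S + S)/(S + 43) = 4 - 2*S/(43 + S))
(-3157 - 4646)*(D(59) + (123 - 1271)*((1253 + r(-15, -10)) + 1159)) = (-3157 - 4646)*(2*(86 + 59)/(43 + 59) + (123 - 1271)*((1253 - 15) + 1159)) = -7803*(2*145/102 - 1148*(1238 + 1159)) = -7803*(2*(1/102)*145 - 1148*2397) = -7803*(145/51 - 2751756) = -7803*(-140339411/51) = 21471929883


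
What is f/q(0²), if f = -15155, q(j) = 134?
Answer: -15155/134 ≈ -113.10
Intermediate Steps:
f/q(0²) = -15155/134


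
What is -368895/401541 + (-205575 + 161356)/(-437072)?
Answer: -47825977987/58500775984 ≈ -0.81753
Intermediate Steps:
-368895/401541 + (-205575 + 161356)/(-437072) = -368895*1/401541 - 44219*(-1/437072) = -122965/133847 + 44219/437072 = -47825977987/58500775984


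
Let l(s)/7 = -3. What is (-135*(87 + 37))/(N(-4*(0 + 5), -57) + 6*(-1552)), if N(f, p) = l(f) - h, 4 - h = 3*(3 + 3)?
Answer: 16740/9319 ≈ 1.7963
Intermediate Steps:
l(s) = -21 (l(s) = 7*(-3) = -21)
h = -14 (h = 4 - 3*(3 + 3) = 4 - 3*6 = 4 - 1*18 = 4 - 18 = -14)
N(f, p) = -7 (N(f, p) = -21 - 1*(-14) = -21 + 14 = -7)
(-135*(87 + 37))/(N(-4*(0 + 5), -57) + 6*(-1552)) = (-135*(87 + 37))/(-7 + 6*(-1552)) = (-135*124)/(-7 - 9312) = -16740/(-9319) = -16740*(-1/9319) = 16740/9319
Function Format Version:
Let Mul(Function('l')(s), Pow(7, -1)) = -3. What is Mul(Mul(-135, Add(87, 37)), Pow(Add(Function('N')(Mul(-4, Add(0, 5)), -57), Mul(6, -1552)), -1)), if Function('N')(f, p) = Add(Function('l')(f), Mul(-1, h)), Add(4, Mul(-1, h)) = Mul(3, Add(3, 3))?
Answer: Rational(16740, 9319) ≈ 1.7963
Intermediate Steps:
Function('l')(s) = -21 (Function('l')(s) = Mul(7, -3) = -21)
h = -14 (h = Add(4, Mul(-1, Mul(3, Add(3, 3)))) = Add(4, Mul(-1, Mul(3, 6))) = Add(4, Mul(-1, 18)) = Add(4, -18) = -14)
Function('N')(f, p) = -7 (Function('N')(f, p) = Add(-21, Mul(-1, -14)) = Add(-21, 14) = -7)
Mul(Mul(-135, Add(87, 37)), Pow(Add(Function('N')(Mul(-4, Add(0, 5)), -57), Mul(6, -1552)), -1)) = Mul(Mul(-135, Add(87, 37)), Pow(Add(-7, Mul(6, -1552)), -1)) = Mul(Mul(-135, 124), Pow(Add(-7, -9312), -1)) = Mul(-16740, Pow(-9319, -1)) = Mul(-16740, Rational(-1, 9319)) = Rational(16740, 9319)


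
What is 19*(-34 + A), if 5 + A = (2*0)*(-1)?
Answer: -741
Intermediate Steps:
A = -5 (A = -5 + (2*0)*(-1) = -5 + 0*(-1) = -5 + 0 = -5)
19*(-34 + A) = 19*(-34 - 5) = 19*(-39) = -741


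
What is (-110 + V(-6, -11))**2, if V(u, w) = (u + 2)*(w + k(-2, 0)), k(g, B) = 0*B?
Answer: 4356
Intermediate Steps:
k(g, B) = 0
V(u, w) = w*(2 + u) (V(u, w) = (u + 2)*(w + 0) = (2 + u)*w = w*(2 + u))
(-110 + V(-6, -11))**2 = (-110 - 11*(2 - 6))**2 = (-110 - 11*(-4))**2 = (-110 + 44)**2 = (-66)**2 = 4356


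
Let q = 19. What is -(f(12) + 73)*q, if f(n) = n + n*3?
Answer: -2299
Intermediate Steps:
f(n) = 4*n (f(n) = n + 3*n = 4*n)
-(f(12) + 73)*q = -(4*12 + 73)*19 = -(48 + 73)*19 = -121*19 = -1*2299 = -2299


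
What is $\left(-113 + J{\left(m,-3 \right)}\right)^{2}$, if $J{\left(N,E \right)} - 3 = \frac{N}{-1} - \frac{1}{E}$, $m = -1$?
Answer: $\frac{106276}{9} \approx 11808.0$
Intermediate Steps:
$J{\left(N,E \right)} = 3 - N - \frac{1}{E}$ ($J{\left(N,E \right)} = 3 + \left(\frac{N}{-1} - \frac{1}{E}\right) = 3 + \left(N \left(-1\right) - \frac{1}{E}\right) = 3 - \left(N + \frac{1}{E}\right) = 3 - N - \frac{1}{E}$)
$\left(-113 + J{\left(m,-3 \right)}\right)^{2} = \left(-113 - - \frac{13}{3}\right)^{2} = \left(-113 + \left(3 + 1 - - \frac{1}{3}\right)\right)^{2} = \left(-113 + \left(3 + 1 + \frac{1}{3}\right)\right)^{2} = \left(-113 + \frac{13}{3}\right)^{2} = \left(- \frac{326}{3}\right)^{2} = \frac{106276}{9}$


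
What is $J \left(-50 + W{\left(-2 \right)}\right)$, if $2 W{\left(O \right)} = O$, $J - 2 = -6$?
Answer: $204$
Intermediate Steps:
$J = -4$ ($J = 2 - 6 = -4$)
$W{\left(O \right)} = \frac{O}{2}$
$J \left(-50 + W{\left(-2 \right)}\right) = - 4 \left(-50 + \frac{1}{2} \left(-2\right)\right) = - 4 \left(-50 - 1\right) = \left(-4\right) \left(-51\right) = 204$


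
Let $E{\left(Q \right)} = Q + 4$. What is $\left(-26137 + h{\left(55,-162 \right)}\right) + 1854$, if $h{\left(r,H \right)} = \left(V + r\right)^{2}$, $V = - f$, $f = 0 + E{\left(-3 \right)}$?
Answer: $-21367$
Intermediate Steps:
$E{\left(Q \right)} = 4 + Q$
$f = 1$ ($f = 0 + \left(4 - 3\right) = 0 + 1 = 1$)
$V = -1$ ($V = \left(-1\right) 1 = -1$)
$h{\left(r,H \right)} = \left(-1 + r\right)^{2}$
$\left(-26137 + h{\left(55,-162 \right)}\right) + 1854 = \left(-26137 + \left(-1 + 55\right)^{2}\right) + 1854 = \left(-26137 + 54^{2}\right) + 1854 = \left(-26137 + 2916\right) + 1854 = -23221 + 1854 = -21367$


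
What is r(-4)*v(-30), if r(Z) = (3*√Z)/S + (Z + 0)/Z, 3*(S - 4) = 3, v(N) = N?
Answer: -30 - 36*I ≈ -30.0 - 36.0*I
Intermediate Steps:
S = 5 (S = 4 + (⅓)*3 = 4 + 1 = 5)
r(Z) = 1 + 3*√Z/5 (r(Z) = (3*√Z)/5 + (Z + 0)/Z = (3*√Z)*(⅕) + Z/Z = 3*√Z/5 + 1 = 1 + 3*√Z/5)
r(-4)*v(-30) = (1 + 3*√(-4)/5)*(-30) = (1 + 3*(2*I)/5)*(-30) = (1 + 6*I/5)*(-30) = -30 - 36*I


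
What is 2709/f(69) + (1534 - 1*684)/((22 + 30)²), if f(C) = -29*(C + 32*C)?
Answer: 2711273/9919624 ≈ 0.27332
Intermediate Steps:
f(C) = -957*C
2709/f(69) + (1534 - 1*684)/((22 + 30)²) = 2709/((-957*69)) + (1534 - 1*684)/((22 + 30)²) = 2709/(-66033) + (1534 - 684)/(52²) = 2709*(-1/66033) + 850/2704 = -301/7337 + 850*(1/2704) = -301/7337 + 425/1352 = 2711273/9919624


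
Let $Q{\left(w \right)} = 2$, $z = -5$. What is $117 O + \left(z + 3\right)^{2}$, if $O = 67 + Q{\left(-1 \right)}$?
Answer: $8077$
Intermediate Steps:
$O = 69$ ($O = 67 + 2 = 69$)
$117 O + \left(z + 3\right)^{2} = 117 \cdot 69 + \left(-5 + 3\right)^{2} = 8073 + \left(-2\right)^{2} = 8073 + 4 = 8077$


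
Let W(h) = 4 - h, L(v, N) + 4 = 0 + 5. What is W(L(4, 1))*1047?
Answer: 3141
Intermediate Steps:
L(v, N) = 1 (L(v, N) = -4 + (0 + 5) = -4 + 5 = 1)
W(L(4, 1))*1047 = (4 - 1*1)*1047 = (4 - 1)*1047 = 3*1047 = 3141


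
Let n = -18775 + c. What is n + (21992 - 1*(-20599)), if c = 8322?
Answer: 32138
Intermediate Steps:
n = -10453 (n = -18775 + 8322 = -10453)
n + (21992 - 1*(-20599)) = -10453 + (21992 - 1*(-20599)) = -10453 + (21992 + 20599) = -10453 + 42591 = 32138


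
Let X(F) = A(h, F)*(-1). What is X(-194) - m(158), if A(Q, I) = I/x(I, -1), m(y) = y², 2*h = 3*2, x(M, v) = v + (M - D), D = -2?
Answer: -4818246/193 ≈ -24965.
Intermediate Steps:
x(M, v) = 2 + M + v (x(M, v) = v + (M - 1*(-2)) = v + (M + 2) = v + (2 + M) = 2 + M + v)
h = 3 (h = (3*2)/2 = (½)*6 = 3)
A(Q, I) = I/(1 + I) (A(Q, I) = I/(2 + I - 1) = I/(1 + I))
X(F) = -F/(1 + F) (X(F) = (F/(1 + F))*(-1) = -F/(1 + F))
X(-194) - m(158) = -1*(-194)/(1 - 194) - 1*158² = -1*(-194)/(-193) - 1*24964 = -1*(-194)*(-1/193) - 24964 = -194/193 - 24964 = -4818246/193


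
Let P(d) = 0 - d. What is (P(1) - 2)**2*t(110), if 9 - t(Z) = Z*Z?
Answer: -108819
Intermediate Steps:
t(Z) = 9 - Z**2 (t(Z) = 9 - Z*Z = 9 - Z**2)
P(d) = -d
(P(1) - 2)**2*t(110) = (-1*1 - 2)**2*(9 - 1*110**2) = (-1 - 2)**2*(9 - 1*12100) = (-3)**2*(9 - 12100) = 9*(-12091) = -108819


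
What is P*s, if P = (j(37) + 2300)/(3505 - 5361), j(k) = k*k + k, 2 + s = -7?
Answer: 16677/928 ≈ 17.971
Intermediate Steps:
s = -9 (s = -2 - 7 = -9)
j(k) = k + k**2 (j(k) = k**2 + k = k + k**2)
P = -1853/928 (P = (37*(1 + 37) + 2300)/(3505 - 5361) = (37*38 + 2300)/(-1856) = (1406 + 2300)*(-1/1856) = 3706*(-1/1856) = -1853/928 ≈ -1.9968)
P*s = -1853/928*(-9) = 16677/928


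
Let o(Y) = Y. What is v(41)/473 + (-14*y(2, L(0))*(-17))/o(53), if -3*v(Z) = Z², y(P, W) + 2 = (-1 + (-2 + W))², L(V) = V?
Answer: 2274961/75207 ≈ 30.249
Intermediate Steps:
y(P, W) = -2 + (-3 + W)² (y(P, W) = -2 + (-1 + (-2 + W))² = -2 + (-3 + W)²)
v(Z) = -Z²/3
v(41)/473 + (-14*y(2, L(0))*(-17))/o(53) = -⅓*41²/473 + (-14*(-2 + (-3 + 0)²)*(-17))/53 = -⅓*1681*(1/473) + (-14*(-2 + (-3)²)*(-17))*(1/53) = -1681/3*1/473 + (-14*(-2 + 9)*(-17))*(1/53) = -1681/1419 + (-14*7*(-17))*(1/53) = -1681/1419 - 98*(-17)*(1/53) = -1681/1419 + 1666*(1/53) = -1681/1419 + 1666/53 = 2274961/75207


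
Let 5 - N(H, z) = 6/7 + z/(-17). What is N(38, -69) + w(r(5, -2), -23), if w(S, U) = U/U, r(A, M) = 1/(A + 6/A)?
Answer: 129/119 ≈ 1.0840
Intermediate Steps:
N(H, z) = 29/7 + z/17 (N(H, z) = 5 - (6/7 + z/(-17)) = 5 - (6*(1/7) + z*(-1/17)) = 5 - (6/7 - z/17) = 5 + (-6/7 + z/17) = 29/7 + z/17)
w(S, U) = 1
N(38, -69) + w(r(5, -2), -23) = (29/7 + (1/17)*(-69)) + 1 = (29/7 - 69/17) + 1 = 10/119 + 1 = 129/119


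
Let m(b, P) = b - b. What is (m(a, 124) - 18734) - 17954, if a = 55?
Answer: -36688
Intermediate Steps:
m(b, P) = 0
(m(a, 124) - 18734) - 17954 = (0 - 18734) - 17954 = -18734 - 17954 = -36688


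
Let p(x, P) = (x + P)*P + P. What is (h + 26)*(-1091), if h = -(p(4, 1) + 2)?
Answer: -19638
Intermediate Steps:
p(x, P) = P + P*(P + x) (p(x, P) = (P + x)*P + P = P*(P + x) + P = P + P*(P + x))
h = -8 (h = -(1*(1 + 1 + 4) + 2) = -(1*6 + 2) = -(6 + 2) = -1*8 = -8)
(h + 26)*(-1091) = (-8 + 26)*(-1091) = 18*(-1091) = -19638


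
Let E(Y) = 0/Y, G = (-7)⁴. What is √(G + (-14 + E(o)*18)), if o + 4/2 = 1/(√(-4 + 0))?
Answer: √2387 ≈ 48.857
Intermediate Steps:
o = -2 - I/2 (o = -2 + 1/(√(-4 + 0)) = -2 + 1/(√(-4)) = -2 + 1/(2*I) = -2 - I/2 ≈ -2.0 - 0.5*I)
G = 2401
E(Y) = 0
√(G + (-14 + E(o)*18)) = √(2401 + (-14 + 0*18)) = √(2401 + (-14 + 0)) = √(2401 - 14) = √2387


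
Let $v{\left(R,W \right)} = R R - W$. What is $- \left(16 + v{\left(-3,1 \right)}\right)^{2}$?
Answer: $-576$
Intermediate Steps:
$v{\left(R,W \right)} = R^{2} - W$
$- \left(16 + v{\left(-3,1 \right)}\right)^{2} = - \left(16 + \left(\left(-3\right)^{2} - 1\right)\right)^{2} = - \left(16 + \left(9 - 1\right)\right)^{2} = - \left(16 + 8\right)^{2} = - 24^{2} = \left(-1\right) 576 = -576$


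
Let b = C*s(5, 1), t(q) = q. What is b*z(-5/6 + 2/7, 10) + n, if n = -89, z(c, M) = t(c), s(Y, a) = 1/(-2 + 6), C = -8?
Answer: -1846/21 ≈ -87.905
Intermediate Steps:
s(Y, a) = ¼ (s(Y, a) = 1/4 = ¼)
z(c, M) = c
b = -2 (b = -8*¼ = -2)
b*z(-5/6 + 2/7, 10) + n = -2*(-5/6 + 2/7) - 89 = -2*(-5*⅙ + 2*(⅐)) - 89 = -2*(-⅚ + 2/7) - 89 = -2*(-23/42) - 89 = 23/21 - 89 = -1846/21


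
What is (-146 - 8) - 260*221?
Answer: -57614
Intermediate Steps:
(-146 - 8) - 260*221 = -154 - 57460 = -57614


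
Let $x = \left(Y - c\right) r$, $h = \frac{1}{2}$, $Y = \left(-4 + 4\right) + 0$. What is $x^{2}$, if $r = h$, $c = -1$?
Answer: $\frac{1}{4} \approx 0.25$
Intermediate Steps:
$Y = 0$ ($Y = 0 + 0 = 0$)
$h = \frac{1}{2} \approx 0.5$
$r = \frac{1}{2} \approx 0.5$
$x = \frac{1}{2}$ ($x = \left(0 - -1\right) \frac{1}{2} = \left(0 + 1\right) \frac{1}{2} = 1 \cdot \frac{1}{2} = \frac{1}{2} \approx 0.5$)
$x^{2} = \left(\frac{1}{2}\right)^{2} = \frac{1}{4}$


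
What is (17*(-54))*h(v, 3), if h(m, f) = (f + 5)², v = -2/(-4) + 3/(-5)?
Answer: -58752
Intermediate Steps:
v = -⅒ (v = -2*(-¼) + 3*(-⅕) = ½ - ⅗ = -⅒ ≈ -0.10000)
h(m, f) = (5 + f)²
(17*(-54))*h(v, 3) = (17*(-54))*(5 + 3)² = -918*8² = -918*64 = -58752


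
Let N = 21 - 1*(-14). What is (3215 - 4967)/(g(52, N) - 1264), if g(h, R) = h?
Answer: 146/101 ≈ 1.4455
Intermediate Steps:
N = 35 (N = 21 + 14 = 35)
(3215 - 4967)/(g(52, N) - 1264) = (3215 - 4967)/(52 - 1264) = -1752/(-1212) = -1752*(-1/1212) = 146/101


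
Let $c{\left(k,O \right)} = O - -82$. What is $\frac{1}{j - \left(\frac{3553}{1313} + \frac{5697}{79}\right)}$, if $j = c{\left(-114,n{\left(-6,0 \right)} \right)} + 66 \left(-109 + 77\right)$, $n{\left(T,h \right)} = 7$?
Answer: $- \frac{103727}{217600569} \approx -0.00047669$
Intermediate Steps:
$c{\left(k,O \right)} = 82 + O$ ($c{\left(k,O \right)} = O + 82 = 82 + O$)
$j = -2023$ ($j = \left(82 + 7\right) + 66 \left(-109 + 77\right) = 89 + 66 \left(-32\right) = 89 - 2112 = -2023$)
$\frac{1}{j - \left(\frac{3553}{1313} + \frac{5697}{79}\right)} = \frac{1}{-2023 - \left(\frac{3553}{1313} + \frac{5697}{79}\right)} = \frac{1}{-2023 - \frac{7760848}{103727}} = \frac{1}{- \frac{217600569}{103727}} = - \frac{103727}{217600569}$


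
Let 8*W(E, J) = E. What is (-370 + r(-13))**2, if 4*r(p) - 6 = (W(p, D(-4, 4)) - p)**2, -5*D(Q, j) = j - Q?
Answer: 7405463025/65536 ≈ 1.1300e+5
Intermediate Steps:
D(Q, j) = -j/5 + Q/5 (D(Q, j) = -(j - Q)/5 = -j/5 + Q/5)
W(E, J) = E/8
r(p) = 3/2 + 49*p**2/256 (r(p) = 3/2 + (p/8 - p)**2/4 = 3/2 + (-7*p/8)**2/4 = 3/2 + (49*p**2/64)/4 = 3/2 + 49*p**2/256)
(-370 + r(-13))**2 = (-370 + (3/2 + (49/256)*(-13)**2))**2 = (-370 + (3/2 + (49/256)*169))**2 = (-370 + (3/2 + 8281/256))**2 = (-370 + 8665/256)**2 = (-86055/256)**2 = 7405463025/65536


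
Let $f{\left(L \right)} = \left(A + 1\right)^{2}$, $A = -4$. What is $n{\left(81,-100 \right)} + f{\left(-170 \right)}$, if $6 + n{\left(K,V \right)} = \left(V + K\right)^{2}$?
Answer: $364$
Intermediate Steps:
$n{\left(K,V \right)} = -6 + \left(K + V\right)^{2}$ ($n{\left(K,V \right)} = -6 + \left(V + K\right)^{2} = -6 + \left(K + V\right)^{2}$)
$f{\left(L \right)} = 9$ ($f{\left(L \right)} = \left(-4 + 1\right)^{2} = \left(-3\right)^{2} = 9$)
$n{\left(81,-100 \right)} + f{\left(-170 \right)} = \left(-6 + \left(81 - 100\right)^{2}\right) + 9 = \left(-6 + \left(-19\right)^{2}\right) + 9 = \left(-6 + 361\right) + 9 = 355 + 9 = 364$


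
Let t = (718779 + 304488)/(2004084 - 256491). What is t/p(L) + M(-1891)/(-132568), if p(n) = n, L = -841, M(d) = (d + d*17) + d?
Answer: 17556707560907/64946199440328 ≈ 0.27033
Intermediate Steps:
M(d) = 19*d (M(d) = (d + 17*d) + d = 18*d + d = 19*d)
t = 341089/582531 (t = 1023267/1747593 = 1023267*(1/1747593) = 341089/582531 ≈ 0.58553)
t/p(L) + M(-1891)/(-132568) = (341089/582531)/(-841) + (19*(-1891))/(-132568) = (341089/582531)*(-1/841) - 35929*(-1/132568) = -341089/489908571 + 35929/132568 = 17556707560907/64946199440328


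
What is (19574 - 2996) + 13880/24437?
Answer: 405130466/24437 ≈ 16579.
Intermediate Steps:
(19574 - 2996) + 13880/24437 = 16578 + 13880*(1/24437) = 16578 + 13880/24437 = 405130466/24437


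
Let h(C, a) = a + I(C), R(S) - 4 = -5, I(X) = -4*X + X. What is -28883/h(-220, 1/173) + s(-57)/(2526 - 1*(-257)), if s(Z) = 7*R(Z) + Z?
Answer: -13913287881/317765723 ≈ -43.785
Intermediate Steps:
I(X) = -3*X
R(S) = -1 (R(S) = 4 - 5 = -1)
s(Z) = -7 + Z (s(Z) = 7*(-1) + Z = -7 + Z)
h(C, a) = a - 3*C
-28883/h(-220, 1/173) + s(-57)/(2526 - 1*(-257)) = -28883/(1/173 - 3*(-220)) + (-7 - 57)/(2526 - 1*(-257)) = -28883/(1/173 + 660) - 64/(2526 + 257) = -28883/114181/173 - 64/2783 = -28883*173/114181 - 64*1/2783 = -4996759/114181 - 64/2783 = -13913287881/317765723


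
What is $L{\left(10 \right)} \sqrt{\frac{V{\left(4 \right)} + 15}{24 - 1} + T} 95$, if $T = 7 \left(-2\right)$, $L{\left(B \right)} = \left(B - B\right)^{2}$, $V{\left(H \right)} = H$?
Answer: $0$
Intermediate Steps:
$L{\left(B \right)} = 0$ ($L{\left(B \right)} = 0^{2} = 0$)
$T = -14$
$L{\left(10 \right)} \sqrt{\frac{V{\left(4 \right)} + 15}{24 - 1} + T} 95 = 0 \sqrt{\frac{4 + 15}{24 - 1} - 14} \cdot 95 = 0 \sqrt{\frac{19}{23} - 14} \cdot 95 = 0 \sqrt{- \frac{303}{23}} \cdot 95 = 0 \frac{i \sqrt{6969}}{23} \cdot 95 = 0 \cdot 95 = 0$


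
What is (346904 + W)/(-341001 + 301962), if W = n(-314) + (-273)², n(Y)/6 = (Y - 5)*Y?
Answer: -1022429/39039 ≈ -26.190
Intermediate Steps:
n(Y) = 6*Y*(-5 + Y) (n(Y) = 6*((Y - 5)*Y) = 6*((-5 + Y)*Y) = 6*(Y*(-5 + Y)) = 6*Y*(-5 + Y))
W = 675525 (W = 6*(-314)*(-5 - 314) + (-273)² = 6*(-314)*(-319) + 74529 = 600996 + 74529 = 675525)
(346904 + W)/(-341001 + 301962) = (346904 + 675525)/(-341001 + 301962) = 1022429/(-39039) = 1022429*(-1/39039) = -1022429/39039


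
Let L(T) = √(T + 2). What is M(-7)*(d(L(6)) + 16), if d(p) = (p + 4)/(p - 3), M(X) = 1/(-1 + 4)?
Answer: -4/3 - 14*√2/3 ≈ -7.9330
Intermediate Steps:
M(X) = ⅓ (M(X) = 1/3 = ⅓)
L(T) = √(2 + T)
d(p) = (4 + p)/(-3 + p)
M(-7)*(d(L(6)) + 16) = ((4 + √(2 + 6))/(-3 + √(2 + 6)) + 16)/3 = ((4 + √8)/(-3 + √8) + 16)/3 = ((4 + 2*√2)/(-3 + 2*√2) + 16)/3 = (16 + (4 + 2*√2)/(-3 + 2*√2))/3 = 16/3 + (4 + 2*√2)/(3*(-3 + 2*√2))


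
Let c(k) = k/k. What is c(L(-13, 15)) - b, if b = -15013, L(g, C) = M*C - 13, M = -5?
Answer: 15014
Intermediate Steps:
L(g, C) = -13 - 5*C (L(g, C) = -5*C - 13 = -13 - 5*C)
c(k) = 1
c(L(-13, 15)) - b = 1 - 1*(-15013) = 1 + 15013 = 15014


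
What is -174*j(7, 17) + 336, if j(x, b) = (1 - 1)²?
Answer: 336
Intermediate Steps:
j(x, b) = 0 (j(x, b) = 0² = 0)
-174*j(7, 17) + 336 = -174*0 + 336 = 0 + 336 = 336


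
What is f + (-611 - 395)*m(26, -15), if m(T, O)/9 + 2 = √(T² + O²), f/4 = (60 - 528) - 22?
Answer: 16148 - 9054*√901 ≈ -2.5562e+5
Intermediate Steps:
f = -1960 (f = 4*((60 - 528) - 22) = 4*(-468 - 22) = 4*(-490) = -1960)
m(T, O) = -18 + 9*√(O² + T²) (m(T, O) = -18 + 9*√(T² + O²) = -18 + 9*√(O² + T²))
f + (-611 - 395)*m(26, -15) = -1960 + (-611 - 395)*(-18 + 9*√((-15)² + 26²)) = -1960 - 1006*(-18 + 9*√(225 + 676)) = -1960 - 1006*(-18 + 9*√901) = -1960 + (18108 - 9054*√901) = 16148 - 9054*√901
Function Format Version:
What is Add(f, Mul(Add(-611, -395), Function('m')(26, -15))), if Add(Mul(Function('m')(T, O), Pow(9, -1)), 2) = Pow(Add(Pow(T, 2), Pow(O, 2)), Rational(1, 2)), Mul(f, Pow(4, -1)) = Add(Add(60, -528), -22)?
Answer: Add(16148, Mul(-9054, Pow(901, Rational(1, 2)))) ≈ -2.5562e+5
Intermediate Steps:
f = -1960 (f = Mul(4, Add(Add(60, -528), -22)) = Mul(4, Add(-468, -22)) = Mul(4, -490) = -1960)
Function('m')(T, O) = Add(-18, Mul(9, Pow(Add(Pow(O, 2), Pow(T, 2)), Rational(1, 2)))) (Function('m')(T, O) = Add(-18, Mul(9, Pow(Add(Pow(T, 2), Pow(O, 2)), Rational(1, 2)))) = Add(-18, Mul(9, Pow(Add(Pow(O, 2), Pow(T, 2)), Rational(1, 2)))))
Add(f, Mul(Add(-611, -395), Function('m')(26, -15))) = Add(-1960, Mul(Add(-611, -395), Add(-18, Mul(9, Pow(Add(Pow(-15, 2), Pow(26, 2)), Rational(1, 2)))))) = Add(-1960, Mul(-1006, Add(-18, Mul(9, Pow(Add(225, 676), Rational(1, 2)))))) = Add(-1960, Mul(-1006, Add(-18, Mul(9, Pow(901, Rational(1, 2)))))) = Add(-1960, Add(18108, Mul(-9054, Pow(901, Rational(1, 2))))) = Add(16148, Mul(-9054, Pow(901, Rational(1, 2))))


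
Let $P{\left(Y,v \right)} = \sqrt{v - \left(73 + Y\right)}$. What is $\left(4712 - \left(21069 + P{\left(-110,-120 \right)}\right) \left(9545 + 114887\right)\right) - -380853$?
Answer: $-2621272243 - 124432 i \sqrt{83} \approx -2.6213 \cdot 10^{9} - 1.1336 \cdot 10^{6} i$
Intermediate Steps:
$P{\left(Y,v \right)} = \sqrt{-73 + v - Y}$
$\left(4712 - \left(21069 + P{\left(-110,-120 \right)}\right) \left(9545 + 114887\right)\right) - -380853 = \left(4712 - \left(21069 + \sqrt{-73 - 120 - -110}\right) \left(9545 + 114887\right)\right) - -380853 = \left(4712 - \left(21069 + \sqrt{-73 - 120 + 110}\right) 124432\right) + 380853 = \left(4712 - \left(21069 + \sqrt{-83}\right) 124432\right) + 380853 = \left(4712 - \left(21069 + i \sqrt{83}\right) 124432\right) + 380853 = \left(4712 - \left(2621657808 + 124432 i \sqrt{83}\right)\right) + 380853 = \left(-2621653096 - 124432 i \sqrt{83}\right) + 380853 = -2621272243 - 124432 i \sqrt{83}$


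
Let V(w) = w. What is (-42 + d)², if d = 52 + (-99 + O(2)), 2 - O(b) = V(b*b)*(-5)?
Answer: 4489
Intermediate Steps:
O(b) = 2 + 5*b² (O(b) = 2 - b*b*(-5) = 2 - b²*(-5) = 2 - (-5)*b² = 2 + 5*b²)
d = -25 (d = 52 + (-99 + (2 + 5*2²)) = 52 + (-99 + (2 + 5*4)) = 52 + (-99 + (2 + 20)) = 52 + (-99 + 22) = 52 - 77 = -25)
(-42 + d)² = (-42 - 25)² = (-67)² = 4489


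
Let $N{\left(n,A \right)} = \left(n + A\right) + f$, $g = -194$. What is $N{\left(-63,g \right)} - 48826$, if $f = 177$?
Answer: $-48906$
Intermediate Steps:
$N{\left(n,A \right)} = 177 + A + n$ ($N{\left(n,A \right)} = \left(n + A\right) + 177 = \left(A + n\right) + 177 = 177 + A + n$)
$N{\left(-63,g \right)} - 48826 = \left(177 - 194 - 63\right) - 48826 = -80 - 48826 = -48906$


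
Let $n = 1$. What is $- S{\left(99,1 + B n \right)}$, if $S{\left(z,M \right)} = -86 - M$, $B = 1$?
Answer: $88$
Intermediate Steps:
$- S{\left(99,1 + B n \right)} = - (-86 - \left(1 + 1 \cdot 1\right)) = - (-86 - \left(1 + 1\right)) = - (-86 - 2) = \left(-1\right) \left(-88\right) = 88$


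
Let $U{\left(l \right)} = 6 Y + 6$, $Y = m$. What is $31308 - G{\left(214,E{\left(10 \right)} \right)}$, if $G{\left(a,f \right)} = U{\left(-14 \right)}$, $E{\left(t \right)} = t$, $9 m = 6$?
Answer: $31298$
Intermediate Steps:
$m = \frac{2}{3}$ ($m = \frac{1}{9} \cdot 6 = \frac{2}{3} \approx 0.66667$)
$Y = \frac{2}{3} \approx 0.66667$
$U{\left(l \right)} = 10$ ($U{\left(l \right)} = 6 \cdot \frac{2}{3} + 6 = 4 + 6 = 10$)
$G{\left(a,f \right)} = 10$
$31308 - G{\left(214,E{\left(10 \right)} \right)} = 31308 - 10 = 31298$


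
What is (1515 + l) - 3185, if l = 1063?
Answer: -607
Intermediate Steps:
(1515 + l) - 3185 = (1515 + 1063) - 3185 = 2578 - 3185 = -607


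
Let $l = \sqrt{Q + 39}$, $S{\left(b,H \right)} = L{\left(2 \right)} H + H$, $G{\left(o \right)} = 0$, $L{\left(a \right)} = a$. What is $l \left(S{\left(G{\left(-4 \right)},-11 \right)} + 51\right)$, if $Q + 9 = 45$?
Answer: $90 \sqrt{3} \approx 155.88$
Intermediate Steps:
$Q = 36$ ($Q = -9 + 45 = 36$)
$S{\left(b,H \right)} = 3 H$ ($S{\left(b,H \right)} = 2 H + H = 3 H$)
$l = 5 \sqrt{3}$ ($l = \sqrt{36 + 39} = \sqrt{75} = 5 \sqrt{3} \approx 8.6602$)
$l \left(S{\left(G{\left(-4 \right)},-11 \right)} + 51\right) = 5 \sqrt{3} \left(3 \left(-11\right) + 51\right) = 5 \sqrt{3} \left(-33 + 51\right) = 5 \sqrt{3} \cdot 18 = 90 \sqrt{3}$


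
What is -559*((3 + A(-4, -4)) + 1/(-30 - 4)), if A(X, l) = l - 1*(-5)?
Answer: -75465/34 ≈ -2219.6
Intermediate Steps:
A(X, l) = 5 + l (A(X, l) = l + 5 = 5 + l)
-559*((3 + A(-4, -4)) + 1/(-30 - 4)) = -559*((3 + (5 - 4)) + 1/(-30 - 4)) = -559*((3 + 1) + 1/(-34)) = -559*(4 - 1/34) = -559*135/34 = -75465/34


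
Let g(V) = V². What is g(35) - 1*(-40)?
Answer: 1265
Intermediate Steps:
g(35) - 1*(-40) = 35² - 1*(-40) = 1225 + 40 = 1265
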